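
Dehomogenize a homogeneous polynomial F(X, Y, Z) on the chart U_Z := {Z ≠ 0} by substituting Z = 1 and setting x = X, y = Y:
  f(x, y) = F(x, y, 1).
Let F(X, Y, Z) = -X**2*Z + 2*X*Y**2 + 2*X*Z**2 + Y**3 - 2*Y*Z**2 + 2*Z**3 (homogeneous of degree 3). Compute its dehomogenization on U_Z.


f(x, y) = -x**2 + 2*x*y**2 + 2*x + y**3 - 2*y + 2

On U_Z we set Z = 1. Each monomial c·X^i·Y^j·Z^k in F becomes c·x^i·y^j·1^k = c·x^i·y^j.
Substituting Z = 1: F(X, Y, 1) = -x**2 + 2*x*y**2 + 2*x + y**3 - 2*y + 2.
Note: deg(f) ≤ deg(F) = 3; strict inequality happens when F is divisible by Z (lost terms).


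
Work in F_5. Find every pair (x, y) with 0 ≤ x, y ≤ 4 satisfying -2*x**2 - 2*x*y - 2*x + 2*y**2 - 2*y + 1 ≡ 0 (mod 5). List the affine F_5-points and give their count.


Affine F_5-points: {(0, 2), (0, 4), (1, 1), (2, 1), (2, 2)}; count = 5.

For each of the 25 pairs (x, y) ∈ F_5², evaluate f(x, y) mod 5. Record the zeros.
  x = 0: [0↦1, 1↦1, 2↦0, 3↦3, 4↦0]  zeros at y ∈ {2, 4}
  x = 1: [0↦2, 1↦0, 2↦2, 3↦3, 4↦3]  zeros at y ∈ {1}
  x = 2: [0↦4, 1↦0, 2↦0, 3↦4, 4↦2]  zeros at y ∈ {1, 2}
  x = 3: [0↦2, 1↦1, 2↦4, 3↦1, 4↦2]  zeros at y ∈ ∅
  x = 4: [0↦1, 1↦3, 2↦4, 3↦4, 4↦3]  zeros at y ∈ ∅
Collecting zeros: affine points = {(0, 2), (0, 4), (1, 1), (2, 1), (2, 2)}.
Total count |C(F_5)_aff| = 5.


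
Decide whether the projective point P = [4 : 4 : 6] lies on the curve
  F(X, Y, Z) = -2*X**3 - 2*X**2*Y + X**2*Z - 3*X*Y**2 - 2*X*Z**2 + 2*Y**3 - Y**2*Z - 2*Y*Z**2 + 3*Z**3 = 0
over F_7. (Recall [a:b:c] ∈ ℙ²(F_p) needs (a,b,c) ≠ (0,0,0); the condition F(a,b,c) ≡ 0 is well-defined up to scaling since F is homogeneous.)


F(4,4,6) ≡ 4 (mod 7); P is NOT on the curve.

Evaluate F(4, 4, 6) term-by-term (mod 7).
  -2*X**3 ↦ -2·64·1·1 = -128
  -2*X**2*Y ↦ -2·16·4·1 = -128
  X**2*Z ↦ 1·16·1·6 = 96
  -3*X*Y**2 ↦ -3·4·16·1 = -192
  -2*X*Z**2 ↦ -2·4·1·36 = -288
  2*Y**3 ↦ 2·1·64·1 = 128
  -Y**2*Z ↦ -1·1·16·6 = -96
  -2*Y*Z**2 ↦ -2·1·4·36 = -288
  3*Z**3 ↦ 3·1·1·216 = 648
Sum: F(4, 4, 6) = (-128) + (-128) + (96) + (-192) + (-288) + (128) + (-96) + (-288) + (648) = -248.
Reducing mod 7: -248 ≡ 4 (mod 7).
Since F(a, b, c) ≡ 4 ≠ 0 (mod 7), P does NOT lie on the curve.


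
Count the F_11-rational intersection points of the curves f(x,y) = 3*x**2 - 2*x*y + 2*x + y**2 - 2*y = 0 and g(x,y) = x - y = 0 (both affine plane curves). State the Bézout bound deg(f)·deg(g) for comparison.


Common zeros: {(0, 0)}; count = 1; Bézout bound = 2.

deg(f) = 2, deg(g) = 1, so Bézout bound = 2.
Scan x ∈ F_11. For each x, list the y ∈ F_11 with f(x, y) ≡ 0 and those with g(x, y) ≡ 0 (mod 11); the common zeros in that column are the intersection.
  x = 0: f ≡ 0 at y ∈ {0, 2}; g ≡ 0 at y ∈ {0}; common: {0}.
  x = 1: f ≡ 0 at y ∈ ∅; g ≡ 0 at y ∈ {1}; common: ∅.
  x = 2: f ≡ 0 at y ∈ {1, 5}; g ≡ 0 at y ∈ {2}; common: ∅.
  x = 3: f ≡ 0 at y ∈ {0, 8}; g ≡ 0 at y ∈ {3}; common: ∅.
  x = 4: f ≡ 0 at y ∈ ∅; g ≡ 0 at y ∈ {4}; common: ∅.
  x = 5: f ≡ 0 at y ∈ ∅; g ≡ 0 at y ∈ {5}; common: ∅.
  x = 6: f ≡ 0 at y ∈ ∅; g ≡ 0 at y ∈ {6}; common: ∅.
  x = 7: f ≡ 0 at y ∈ ∅; g ≡ 0 at y ∈ {7}; common: ∅.
  x = 8: f ≡ 0 at y ∈ {2, 5}; g ≡ 0 at y ∈ {8}; common: ∅.
  x = 9: f ≡ 0 at y ∈ {1, 8}; g ≡ 0 at y ∈ {9}; common: ∅.
  x = 10: f ≡ 0 at y ∈ ∅; g ≡ 0 at y ∈ {10}; common: ∅.
Collecting: common zeros = {(0, 0)}, so the count is 1.
Comparison with the Bézout bound: 1 ≤ 2 = deg(f)·deg(g), as expected for curves with no common component (the affine F_11-count falls short of the bound because intersections may lie at infinity, over extension fields, or carry multiplicity).


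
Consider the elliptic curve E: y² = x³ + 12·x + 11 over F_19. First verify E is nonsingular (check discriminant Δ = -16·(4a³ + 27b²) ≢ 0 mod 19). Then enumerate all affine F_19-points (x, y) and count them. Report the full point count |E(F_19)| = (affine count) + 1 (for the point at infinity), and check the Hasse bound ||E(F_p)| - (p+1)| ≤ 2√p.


Affine points = {(0, 7), (0, 12), (1, 9), (1, 10), (2, 9), (2, 10), (3, 6), (3, 13), (4, 3), (4, 16), (5, 5), (5, 14), (7, 1), (7, 18), (8, 7), (8, 12), (11, 7), (11, 12), (14, 4), (14, 15), (16, 9), (16, 10), (17, 6), (17, 13), (18, 6), (18, 13)}; affine count = 26; |E(F_19)| = 27.

Discriminant check: Δ ∝ 4a³ + 27b² = 4·12³ + 27·11² = 4·1728 + 27·121 ≡ 14 (mod 19). Nonzero ⇒ E is nonsingular.
For each x ∈ F_19, compute rhs = x³ + 12·x + 11 mod 19, then count y ∈ F_19 with y² ≡ rhs.
  x = 0: rhs = 11, matching y values: 7, 12 (2 points).
  x = 1: rhs = 5, matching y values: 9, 10 (2 points).
  x = 2: rhs = 5, matching y values: 9, 10 (2 points).
  x = 3: rhs = 17, matching y values: 6, 13 (2 points).
  x = 4: rhs = 9, matching y values: 3, 16 (2 points).
  x = 5: rhs = 6, matching y values: 5, 14 (2 points).
  x = 6: rhs = 14, matching y values: none (0 points).
  x = 7: rhs = 1, matching y values: 1, 18 (2 points).
  x = 8: rhs = 11, matching y values: 7, 12 (2 points).
  x = 9: rhs = 12, matching y values: none (0 points).
  x = 10: rhs = 10, matching y values: none (0 points).
  x = 11: rhs = 11, matching y values: 7, 12 (2 points).
  x = 12: rhs = 2, matching y values: none (0 points).
  x = 13: rhs = 8, matching y values: none (0 points).
  x = 14: rhs = 16, matching y values: 4, 15 (2 points).
  x = 15: rhs = 13, matching y values: none (0 points).
  x = 16: rhs = 5, matching y values: 9, 10 (2 points).
  x = 17: rhs = 17, matching y values: 6, 13 (2 points).
  x = 18: rhs = 17, matching y values: 6, 13 (2 points).
Total affine count: 26.
Full point count |E(F_19)| = 26 + 1 = 27.
Hasse bound: |27 − (19+1)| = |7| = 7 ≤ 2√19 ≈ 8.7178 ✓.


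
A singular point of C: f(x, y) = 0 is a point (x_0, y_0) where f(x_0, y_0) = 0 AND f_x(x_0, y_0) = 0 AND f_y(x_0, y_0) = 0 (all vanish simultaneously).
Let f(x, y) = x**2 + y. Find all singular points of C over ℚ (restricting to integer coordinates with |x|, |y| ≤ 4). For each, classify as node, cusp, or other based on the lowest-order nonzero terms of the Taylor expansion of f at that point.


No singular points in the scanned grid; C is smooth there.

Compute partial derivatives:
  f_x = 2*x.
  f_y = 1.
f_y = 1 is a nonzero constant, so f_y never vanishes: no point (x, y) can satisfy f = f_x = f_y = 0. In particular no (x, y) ∈ {−4, ..., 4}² is singular; the curve is smooth.


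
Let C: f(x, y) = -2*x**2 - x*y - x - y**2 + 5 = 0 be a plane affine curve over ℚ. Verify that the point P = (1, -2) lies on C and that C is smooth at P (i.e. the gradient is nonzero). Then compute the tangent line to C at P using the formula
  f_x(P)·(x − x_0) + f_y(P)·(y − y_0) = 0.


Tangent line at P: -3*x + 3*y + 9 = 0.

Step 1: f(1, -2) = 0, so P lies on C.
Step 2: partial derivatives
  f_x(x, y) = -4*x - y - 1, f_y(x, y) = -x - 2*y.
  f_x(P) = -3, f_y(P) = 3 (gradient nonzero, so P is smooth).
Step 3: tangent line at P: -3·(x − 1) + 3·(y − -2) = 0.
Expanding: -3*x + 3*y + 9 = 0.


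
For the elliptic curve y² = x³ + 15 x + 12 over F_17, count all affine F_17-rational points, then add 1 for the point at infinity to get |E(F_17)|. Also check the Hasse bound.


Affine points = {(2, 4), (2, 13), (3, 4), (3, 13), (4, 0), (5, 5), (5, 12), (7, 1), (7, 16), (8, 7), (8, 10), (9, 3), (9, 14), (12, 4), (12, 13), (14, 5), (14, 12), (15, 5), (15, 12), (16, 8), (16, 9)}; affine count = 21; |E(F_17)| = 22.

Discriminant check: Δ ∝ 4a³ + 27b² = 4·15³ + 27·12² = 4·3375 + 27·144 ≡ 14 (mod 17). Nonzero ⇒ E is nonsingular.
For each x ∈ F_17, compute rhs = x³ + 15·x + 12 mod 17, then count y ∈ F_17 with y² ≡ rhs.
  x = 0: rhs = 12, matching y values: none (0 points).
  x = 1: rhs = 11, matching y values: none (0 points).
  x = 2: rhs = 16, matching y values: 4, 13 (2 points).
  x = 3: rhs = 16, matching y values: 4, 13 (2 points).
  x = 4: rhs = 0, matching y values: 0 (1 points).
  x = 5: rhs = 8, matching y values: 5, 12 (2 points).
  x = 6: rhs = 12, matching y values: none (0 points).
  x = 7: rhs = 1, matching y values: 1, 16 (2 points).
  x = 8: rhs = 15, matching y values: 7, 10 (2 points).
  x = 9: rhs = 9, matching y values: 3, 14 (2 points).
  x = 10: rhs = 6, matching y values: none (0 points).
  x = 11: rhs = 12, matching y values: none (0 points).
  x = 12: rhs = 16, matching y values: 4, 13 (2 points).
  x = 13: rhs = 7, matching y values: none (0 points).
  x = 14: rhs = 8, matching y values: 5, 12 (2 points).
  x = 15: rhs = 8, matching y values: 5, 12 (2 points).
  x = 16: rhs = 13, matching y values: 8, 9 (2 points).
Total affine count: 21.
Full point count |E(F_17)| = 21 + 1 = 22.
Hasse bound: |22 − (17+1)| = |4| = 4 ≤ 2√17 ≈ 8.2462 ✓.


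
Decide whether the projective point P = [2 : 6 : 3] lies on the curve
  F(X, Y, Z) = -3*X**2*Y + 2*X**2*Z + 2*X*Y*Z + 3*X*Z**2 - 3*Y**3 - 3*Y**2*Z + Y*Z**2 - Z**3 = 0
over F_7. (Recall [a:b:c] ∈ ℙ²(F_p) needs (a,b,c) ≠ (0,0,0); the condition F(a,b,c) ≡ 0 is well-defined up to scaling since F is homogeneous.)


F(2,6,3) ≡ 1 (mod 7); P is NOT on the curve.

Evaluate F(2, 6, 3) term-by-term (mod 7).
  -3*X**2*Y ↦ -3·4·6·1 = -72
  2*X**2*Z ↦ 2·4·1·3 = 24
  2*X*Y*Z ↦ 2·2·6·3 = 72
  3*X*Z**2 ↦ 3·2·1·9 = 54
  -3*Y**3 ↦ -3·1·216·1 = -648
  -3*Y**2*Z ↦ -3·1·36·3 = -324
  Y*Z**2 ↦ 1·1·6·9 = 54
  -Z**3 ↦ -1·1·1·27 = -27
Sum: F(2, 6, 3) = (-72) + (24) + (72) + (54) + (-648) + (-324) + (54) + (-27) = -867.
Reducing mod 7: -867 ≡ 1 (mod 7).
Since F(a, b, c) ≡ 1 ≠ 0 (mod 7), P does NOT lie on the curve.


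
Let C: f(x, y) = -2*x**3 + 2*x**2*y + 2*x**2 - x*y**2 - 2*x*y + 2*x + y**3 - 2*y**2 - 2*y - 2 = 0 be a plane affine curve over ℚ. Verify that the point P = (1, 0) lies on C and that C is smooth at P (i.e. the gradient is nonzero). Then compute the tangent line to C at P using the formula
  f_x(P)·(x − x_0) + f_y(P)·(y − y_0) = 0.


Tangent line at P: -2*y = 0.

Step 1: f(1, 0) = 0, so P lies on C.
Step 2: partial derivatives
  f_x(x, y) = -6*x**2 + 4*x*y + 4*x - y**2 - 2*y + 2, f_y(x, y) = 2*x**2 - 2*x*y - 2*x + 3*y**2 - 4*y - 2.
  f_x(P) = 0, f_y(P) = -2 (gradient nonzero, so P is smooth).
Step 3: tangent line at P: 0·(x − 1) + -2·(y − 0) = 0.
Expanding: -2*y = 0.


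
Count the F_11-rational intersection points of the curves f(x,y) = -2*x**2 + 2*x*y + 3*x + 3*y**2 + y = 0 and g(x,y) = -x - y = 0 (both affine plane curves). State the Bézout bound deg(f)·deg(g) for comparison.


Common zeros: {(0, 0), (2, 9)}; count = 2; Bézout bound = 2.

deg(f) = 2, deg(g) = 1, so Bézout bound = 2.
Scan x ∈ F_11. For each x, list the y ∈ F_11 with f(x, y) ≡ 0 and those with g(x, y) ≡ 0 (mod 11); the common zeros in that column are the intersection.
  x = 0: f ≡ 0 at y ∈ {0, 7}; g ≡ 0 at y ∈ {0}; common: {0}.
  x = 1: f ≡ 0 at y ∈ ∅; g ≡ 0 at y ∈ {10}; common: ∅.
  x = 2: f ≡ 0 at y ∈ {4, 9}; g ≡ 0 at y ∈ {9}; common: {9}.
  x = 3: f ≡ 0 at y ∈ {7, 9}; g ≡ 0 at y ∈ {8}; common: ∅.
  x = 4: f ≡ 0 at y ∈ ∅; g ≡ 0 at y ∈ {7}; common: ∅.
  x = 5: f ≡ 0 at y ∈ ∅; g ≡ 0 at y ∈ {6}; common: ∅.
  x = 6: f ≡ 0 at y ∈ {6, 8}; g ≡ 0 at y ∈ {5}; common: ∅.
  x = 7: f ≡ 0 at y ∈ {0, 6}; g ≡ 0 at y ∈ {4}; common: ∅.
  x = 8: f ≡ 0 at y ∈ ∅; g ≡ 0 at y ∈ {3}; common: ∅.
  x = 9: f ≡ 0 at y ∈ {4, 8}; g ≡ 0 at y ∈ {2}; common: ∅.
  x = 10: f ≡ 0 at y ∈ ∅; g ≡ 0 at y ∈ {1}; common: ∅.
Collecting: common zeros = {(0, 0), (2, 9)}, so the count is 2.
Comparison with the Bézout bound: 2 ≤ 2 = deg(f)·deg(g), as expected for curves with no common component (the bound is attained).


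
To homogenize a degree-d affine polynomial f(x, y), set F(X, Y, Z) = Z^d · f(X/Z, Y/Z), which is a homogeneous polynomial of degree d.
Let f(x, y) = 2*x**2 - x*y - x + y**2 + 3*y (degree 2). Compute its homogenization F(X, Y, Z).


F(X, Y, Z) = 2*X**2 - X*Y - X*Z + Y**2 + 3*Y*Z

deg(f) = 2.
Substitute x = X/Z, y = Y/Z into f, then multiply by Z^2.
  monomial 2·x^2·y^0 ↦ 2·X^2·Y^0·Z^0.
  monomial -1·x^1·y^1 ↦ -1·X^1·Y^1·Z^0.
  monomial -1·x^1·y^0 ↦ -1·X^1·Y^0·Z^1.
  monomial 1·x^0·y^2 ↦ 1·X^0·Y^2·Z^0.
  monomial 3·x^0·y^1 ↦ 3·X^0·Y^1·Z^1.
Collecting: F(X, Y, Z) = 2*X**2 - X*Y - X*Z + Y**2 + 3*Y*Z.


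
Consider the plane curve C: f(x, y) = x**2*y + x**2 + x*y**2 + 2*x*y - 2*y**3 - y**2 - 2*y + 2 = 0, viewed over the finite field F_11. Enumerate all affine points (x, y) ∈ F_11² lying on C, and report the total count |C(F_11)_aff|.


Affine F_11-points: {(0, 2), (1, 2), (1, 4), (1, 5), (2, 1), (3, 0), (3, 4), (3, 8), (4, 8), (5, 10), (6, 5), (8, 0)}; count = 12.

For each of the 121 pairs (x, y) ∈ F_11², evaluate f(x, y) mod 11. Record the zeros.
  x = 0: [0↦2, 1↦8, 2↦0, 3↦10, 4↦4, 5↦3, 6↦6, 7↦1, 8↦9, 9↦7, 10↦5]  zeros at y ∈ {2}
  x = 1: [0↦3, 1↦2, 2↦0, 3↦7, 4↦0, 5↦0, 6↦6, 7↦6, 8↦10, 9↦6, 10↦4]  zeros at y ∈ {2, 4, 5}
  x = 2: [0↦6, 1↦0, 2↦6, 3↦1, 4↦6, 5↦9, 6↦9, 7↦5, 8↦7, 9↦3, 10↦3]  zeros at y ∈ {1}
  x = 3: [0↦0, 1↦2, 2↦7, 3↦3, 4↦0, 5↦8, 6↦4, 7↦9, 8↦0, 9↦9, 10↦2]  zeros at y ∈ {0, 4, 8}
  x = 4: [0↦7, 1↦8, 2↦3, 3↦2, 4↦4, 5↦8, 6↦2, 7↦7, 8↦0, 9↦2, 10↦1]  zeros at y ∈ {8}
  x = 5: [0↦5, 1↦7, 2↦5, 3↦9, 4↦7, 5↦9, 6↦3, 7↦10, 8↦7, 9↦4, 10↦0]  zeros at y ∈ {10}
  x = 6: [0↦5, 1↦10, 2↦2, 3↦2, 4↦9, 5↦0, 6↦7, 7↦7, 8↦10, 9↦4, 10↦10]  zeros at y ∈ {5}
  x = 7: [0↦7, 1↦6, 2↦5, 3↦3, 4↦10, 5↦3, 6↦3, 7↦9, 8↦9, 9↦2, 10↦9]  zeros at y ∈ ∅
  x = 8: [0↦0, 1↦6, 2↦3, 3↦1, 4↦10, 5↦7, 6↦2, 7↦5, 8↦4, 9↦9, 10↦8]  zeros at y ∈ {0}
  x = 9: [0↦6, 1↦10, 2↦7, 3↦7, 4↦9, 5↦1, 6↦4, 7↦6, 8↦6, 9↦3, 10↦7]  zeros at y ∈ ∅
  x = 10: [0↦3, 1↦7, 2↦6, 3↦10, 4↦7, 5↦7, 6↦9, 7↦1, 8↦4, 9↦6, 10↦6]  zeros at y ∈ ∅
Collecting zeros: affine points = {(0, 2), (1, 2), (1, 4), (1, 5), (2, 1), (3, 0), (3, 4), (3, 8), (4, 8), (5, 10), (6, 5), (8, 0)}.
Total count |C(F_11)_aff| = 12.


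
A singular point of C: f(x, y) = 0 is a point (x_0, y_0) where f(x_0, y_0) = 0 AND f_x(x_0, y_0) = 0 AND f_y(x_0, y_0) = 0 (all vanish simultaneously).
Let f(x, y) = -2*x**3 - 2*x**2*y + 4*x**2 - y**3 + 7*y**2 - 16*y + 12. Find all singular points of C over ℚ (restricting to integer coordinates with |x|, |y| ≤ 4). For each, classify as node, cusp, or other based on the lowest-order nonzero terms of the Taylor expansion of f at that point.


Singular points: {(0, 2)}; classification: cusp.

Compute partial derivatives:
  f_x = -6*x**2 - 4*x*y + 8*x.
  f_y = -2*x**2 - 3*y**2 + 14*y - 16.
Scan x_0 ∈ {−4, ..., 4}. For each x_0, f_y(x_0, y) is a polynomial in y; find its integer roots y ∈ {−4, ..., 4}, then test f_x and f at those candidates.
  x = -4: f_y(-4, y) = -3*y**2 + 14*y - 48; no integer root y with |y| ≤ 4.
  x = -3: f_y(-3, y) = -3*y**2 + 14*y - 34; no integer root y with |y| ≤ 4.
  x = -2: f_y(-2, y) = -3*y**2 + 14*y - 24; no integer root y with |y| ≤ 4.
  x = -1: f_y(-1, y) = -3*y**2 + 14*y - 18; no integer root y with |y| ≤ 4.
  x = 0: f_y(0, y) = -3*y**2 + 14*y - 16; vanishes at y ∈ {2}. (0, 2): f_x = 0, f = 0 — SINGULAR.
  x = 1: f_y(1, y) = -3*y**2 + 14*y - 18; no integer root y with |y| ≤ 4.
  x = 2: f_y(2, y) = -3*y**2 + 14*y - 24; no integer root y with |y| ≤ 4.
  x = 3: f_y(3, y) = -3*y**2 + 14*y - 34; no integer root y with |y| ≤ 4.
  x = 4: f_y(4, y) = -3*y**2 + 14*y - 48; no integer root y with |y| ≤ 4.
Only singular point on the grid: (0, 2).
Classify: substitute x = 0 + u, y = 2 + v and expand: f = -2*u**3 - 2*u**2*v - v**3 + v**2.
No constant or linear terms (consistent with a singular point). Quadratic part: v**2. Cubic part: -2*u**3 - 2*u**2*v - v**3.
The quadratic part v**2 is a perfect square, so there is a single (double) tangent line v = 0, i.e. y = 2. Restricting the cubic part to that line (v = 0) leaves -2*u**3 ≠ 0, so f is not divisible by v and the branch is v² ≈ 2*u**3 to lowest order — this is a cusp.
Classification: cusp.


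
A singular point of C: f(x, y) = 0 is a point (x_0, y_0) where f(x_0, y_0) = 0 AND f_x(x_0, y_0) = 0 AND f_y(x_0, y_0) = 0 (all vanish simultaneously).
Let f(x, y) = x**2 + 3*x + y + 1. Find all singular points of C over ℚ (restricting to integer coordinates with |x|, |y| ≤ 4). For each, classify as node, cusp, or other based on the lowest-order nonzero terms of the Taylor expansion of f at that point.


No singular points in the scanned grid; C is smooth there.

Compute partial derivatives:
  f_x = 2*x + 3.
  f_y = 1.
f_y = 1 is a nonzero constant, so f_y never vanishes: no point (x, y) can satisfy f = f_x = f_y = 0. In particular no (x, y) ∈ {−4, ..., 4}² is singular; the curve is smooth.


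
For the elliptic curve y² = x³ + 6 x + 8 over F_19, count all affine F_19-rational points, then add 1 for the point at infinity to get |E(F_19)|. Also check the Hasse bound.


Affine points = {(2, 3), (2, 16), (4, 1), (4, 18), (5, 7), (5, 12), (8, 6), (8, 13), (10, 2), (10, 17), (14, 9), (14, 10), (16, 1), (16, 18), (17, 8), (17, 11), (18, 1), (18, 18)}; affine count = 18; |E(F_19)| = 19.

Discriminant check: Δ ∝ 4a³ + 27b² = 4·6³ + 27·8² = 4·216 + 27·64 ≡ 8 (mod 19). Nonzero ⇒ E is nonsingular.
For each x ∈ F_19, compute rhs = x³ + 6·x + 8 mod 19, then count y ∈ F_19 with y² ≡ rhs.
  x = 0: rhs = 8, matching y values: none (0 points).
  x = 1: rhs = 15, matching y values: none (0 points).
  x = 2: rhs = 9, matching y values: 3, 16 (2 points).
  x = 3: rhs = 15, matching y values: none (0 points).
  x = 4: rhs = 1, matching y values: 1, 18 (2 points).
  x = 5: rhs = 11, matching y values: 7, 12 (2 points).
  x = 6: rhs = 13, matching y values: none (0 points).
  x = 7: rhs = 13, matching y values: none (0 points).
  x = 8: rhs = 17, matching y values: 6, 13 (2 points).
  x = 9: rhs = 12, matching y values: none (0 points).
  x = 10: rhs = 4, matching y values: 2, 17 (2 points).
  x = 11: rhs = 18, matching y values: none (0 points).
  x = 12: rhs = 3, matching y values: none (0 points).
  x = 13: rhs = 3, matching y values: none (0 points).
  x = 14: rhs = 5, matching y values: 9, 10 (2 points).
  x = 15: rhs = 15, matching y values: none (0 points).
  x = 16: rhs = 1, matching y values: 1, 18 (2 points).
  x = 17: rhs = 7, matching y values: 8, 11 (2 points).
  x = 18: rhs = 1, matching y values: 1, 18 (2 points).
Total affine count: 18.
Full point count |E(F_19)| = 18 + 1 = 19.
Hasse bound: |19 − (19+1)| = |-1| = 1 ≤ 2√19 ≈ 8.7178 ✓.


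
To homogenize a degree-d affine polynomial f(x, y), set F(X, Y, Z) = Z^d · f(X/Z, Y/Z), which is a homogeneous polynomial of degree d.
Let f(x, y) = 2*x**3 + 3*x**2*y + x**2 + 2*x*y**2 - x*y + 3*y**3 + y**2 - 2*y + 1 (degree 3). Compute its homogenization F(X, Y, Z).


F(X, Y, Z) = 2*X**3 + 3*X**2*Y + X**2*Z + 2*X*Y**2 - X*Y*Z + 3*Y**3 + Y**2*Z - 2*Y*Z**2 + Z**3

deg(f) = 3.
Substitute x = X/Z, y = Y/Z into f, then multiply by Z^3.
  monomial 2·x^3·y^0 ↦ 2·X^3·Y^0·Z^0.
  monomial 3·x^2·y^1 ↦ 3·X^2·Y^1·Z^0.
  monomial 1·x^2·y^0 ↦ 1·X^2·Y^0·Z^1.
  monomial 2·x^1·y^2 ↦ 2·X^1·Y^2·Z^0.
  monomial -1·x^1·y^1 ↦ -1·X^1·Y^1·Z^1.
  monomial 3·x^0·y^3 ↦ 3·X^0·Y^3·Z^0.
  monomial 1·x^0·y^2 ↦ 1·X^0·Y^2·Z^1.
  monomial -2·x^0·y^1 ↦ -2·X^0·Y^1·Z^2.
  monomial 1·x^0·y^0 ↦ 1·X^0·Y^0·Z^3.
Collecting: F(X, Y, Z) = 2*X**3 + 3*X**2*Y + X**2*Z + 2*X*Y**2 - X*Y*Z + 3*Y**3 + Y**2*Z - 2*Y*Z**2 + Z**3.


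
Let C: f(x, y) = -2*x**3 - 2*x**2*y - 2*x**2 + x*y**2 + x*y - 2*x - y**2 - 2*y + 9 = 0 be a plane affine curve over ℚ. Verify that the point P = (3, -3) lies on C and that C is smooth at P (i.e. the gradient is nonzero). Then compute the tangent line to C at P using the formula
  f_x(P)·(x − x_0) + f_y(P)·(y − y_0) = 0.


Tangent line at P: -26*x - 29*y - 9 = 0.

Step 1: f(3, -3) = 0, so P lies on C.
Step 2: partial derivatives
  f_x(x, y) = -6*x**2 - 4*x*y - 4*x + y**2 + y - 2, f_y(x, y) = -2*x**2 + 2*x*y + x - 2*y - 2.
  f_x(P) = -26, f_y(P) = -29 (gradient nonzero, so P is smooth).
Step 3: tangent line at P: -26·(x − 3) + -29·(y − -3) = 0.
Expanding: -26*x - 29*y - 9 = 0.


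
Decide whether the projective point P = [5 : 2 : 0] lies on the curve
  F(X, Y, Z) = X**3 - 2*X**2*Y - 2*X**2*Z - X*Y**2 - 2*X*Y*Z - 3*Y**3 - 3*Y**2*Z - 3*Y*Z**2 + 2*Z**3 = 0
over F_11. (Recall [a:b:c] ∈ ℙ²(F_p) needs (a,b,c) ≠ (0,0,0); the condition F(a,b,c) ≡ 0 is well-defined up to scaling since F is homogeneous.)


F(5,2,0) ≡ 3 (mod 11); P is NOT on the curve.

Evaluate F(5, 2, 0) term-by-term (mod 11).
  X**3 ↦ 1·125·1·1 = 125
  -2*X**2*Y ↦ -2·25·2·1 = -100
  -2*X**2*Z ↦ -2·25·1·0 = 0
  -X*Y**2 ↦ -1·5·4·1 = -20
  -2*X*Y*Z ↦ -2·5·2·0 = 0
  -3*Y**3 ↦ -3·1·8·1 = -24
  -3*Y**2*Z ↦ -3·1·4·0 = 0
  -3*Y*Z**2 ↦ -3·1·2·0 = 0
  2*Z**3 ↦ 2·1·1·0 = 0
Sum: F(5, 2, 0) = (125) + (-100) + (0) + (-20) + (0) + (-24) + (0) + (0) + (0) = -19.
Reducing mod 11: -19 ≡ 3 (mod 11).
Since F(a, b, c) ≡ 3 ≠ 0 (mod 11), P does NOT lie on the curve.


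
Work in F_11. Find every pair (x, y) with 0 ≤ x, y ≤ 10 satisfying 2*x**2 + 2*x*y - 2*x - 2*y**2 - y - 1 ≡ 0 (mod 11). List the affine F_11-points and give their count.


Affine F_11-points: {(0, 2), (0, 3), (1, 8), (1, 9), (2, 9), (3, 0), (3, 8), (9, 0), (9, 3), (10, 2)}; count = 10.

For each of the 121 pairs (x, y) ∈ F_11², evaluate f(x, y) mod 11. Record the zeros.
  x = 0: [0↦10, 1↦7, 2↦0, 3↦0, 4↦7, 5↦10, 6↦9, 7↦4, 8↦6, 9↦4, 10↦9]  zeros at y ∈ {2, 3}
  x = 1: [0↦10, 1↦9, 2↦4, 3↦6, 4↦4, 5↦9, 6↦10, 7↦7, 8↦0, 9↦0, 10↦7]  zeros at y ∈ {8, 9}
  x = 2: [0↦3, 1↦4, 2↦1, 3↦5, 4↦5, 5↦1, 6↦4, 7↦3, 8↦9, 9↦0, 10↦9]  zeros at y ∈ {9}
  x = 3: [0↦0, 1↦3, 2↦2, 3↦8, 4↦10, 5↦8, 6↦2, 7↦3, 8↦0, 9↦4, 10↦4]  zeros at y ∈ {0, 8}
  x = 4: [0↦1, 1↦6, 2↦7, 3↦4, 4↦8, 5↦8, 6↦4, 7↦7, 8↦6, 9↦1, 10↦3]  zeros at y ∈ ∅
  x = 5: [0↦6, 1↦2, 2↦5, 3↦4, 4↦10, 5↦1, 6↦10, 7↦4, 8↦5, 9↦2, 10↦6]  zeros at y ∈ ∅
  x = 6: [0↦4, 1↦2, 2↦7, 3↦8, 4↦5, 5↦9, 6↦9, 7↦5, 8↦8, 9↦7, 10↦2]  zeros at y ∈ ∅
  x = 7: [0↦6, 1↦6, 2↦2, 3↦5, 4↦4, 5↦10, 6↦1, 7↦10, 8↦4, 9↦5, 10↦2]  zeros at y ∈ ∅
  x = 8: [0↦1, 1↦3, 2↦1, 3↦6, 4↦7, 5↦4, 6↦8, 7↦8, 8↦4, 9↦7, 10↦6]  zeros at y ∈ ∅
  x = 9: [0↦0, 1↦4, 2↦4, 3↦0, 4↦3, 5↦2, 6↦8, 7↦10, 8↦8, 9↦2, 10↦3]  zeros at y ∈ {0, 3}
  x = 10: [0↦3, 1↦9, 2↦0, 3↦9, 4↦3, 5↦4, 6↦1, 7↦5, 8↦5, 9↦1, 10↦4]  zeros at y ∈ {2}
Collecting zeros: affine points = {(0, 2), (0, 3), (1, 8), (1, 9), (2, 9), (3, 0), (3, 8), (9, 0), (9, 3), (10, 2)}.
Total count |C(F_11)_aff| = 10.


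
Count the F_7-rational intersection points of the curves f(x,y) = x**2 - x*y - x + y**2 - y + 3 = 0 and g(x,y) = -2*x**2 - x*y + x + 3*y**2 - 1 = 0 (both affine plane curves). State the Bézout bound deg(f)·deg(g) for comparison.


Common zeros: ∅; count = 0; Bézout bound = 4.

deg(f) = 2, deg(g) = 2, so Bézout bound = 4.
Scan x ∈ F_7. For each x, list the y ∈ F_7 with f(x, y) ≡ 0 and those with g(x, y) ≡ 0 (mod 7); the common zeros in that column are the intersection.
  x = 0: f ≡ 0 at y ∈ ∅; g ≡ 0 at y ∈ ∅; common: ∅.
  x = 1: f ≡ 0 at y ∈ ∅; g ≡ 0 at y ∈ {1, 4}; common: ∅.
  x = 2: f ≡ 0 at y ∈ ∅; g ≡ 0 at y ∈ {0, 3}; common: ∅.
  x = 3: f ≡ 0 at y ∈ {5, 6}; g ≡ 0 at y ∈ ∅; common: ∅.
  x = 4: f ≡ 0 at y ∈ {6}; g ≡ 0 at y ∈ {3}; common: ∅.
  x = 5: f ≡ 0 at y ∈ {3}; g ≡ 0 at y ∈ ∅; common: ∅.
  x = 6: f ≡ 0 at y ∈ {3, 4}; g ≡ 0 at y ∈ {1}; common: ∅.
Collecting: common zeros = ∅, so the count is 0.
Comparison with the Bézout bound: 0 ≤ 4 = deg(f)·deg(g), as expected for curves with no common component (the affine F_7-count falls short of the bound because intersections may lie at infinity, over extension fields, or carry multiplicity).


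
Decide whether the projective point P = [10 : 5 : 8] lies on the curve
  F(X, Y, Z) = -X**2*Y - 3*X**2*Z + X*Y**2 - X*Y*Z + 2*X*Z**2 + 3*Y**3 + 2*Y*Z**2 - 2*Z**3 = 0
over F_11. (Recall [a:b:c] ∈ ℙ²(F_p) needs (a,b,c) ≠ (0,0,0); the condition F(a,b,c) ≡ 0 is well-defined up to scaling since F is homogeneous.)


F(10,5,8) ≡ 3 (mod 11); P is NOT on the curve.

Evaluate F(10, 5, 8) term-by-term (mod 11).
  -X**2*Y ↦ -1·100·5·1 = -500
  -3*X**2*Z ↦ -3·100·1·8 = -2400
  X*Y**2 ↦ 1·10·25·1 = 250
  -X*Y*Z ↦ -1·10·5·8 = -400
  2*X*Z**2 ↦ 2·10·1·64 = 1280
  3*Y**3 ↦ 3·1·125·1 = 375
  2*Y*Z**2 ↦ 2·1·5·64 = 640
  -2*Z**3 ↦ -2·1·1·512 = -1024
Sum: F(10, 5, 8) = (-500) + (-2400) + (250) + (-400) + (1280) + (375) + (640) + (-1024) = -1779.
Reducing mod 11: -1779 ≡ 3 (mod 11).
Since F(a, b, c) ≡ 3 ≠ 0 (mod 11), P does NOT lie on the curve.


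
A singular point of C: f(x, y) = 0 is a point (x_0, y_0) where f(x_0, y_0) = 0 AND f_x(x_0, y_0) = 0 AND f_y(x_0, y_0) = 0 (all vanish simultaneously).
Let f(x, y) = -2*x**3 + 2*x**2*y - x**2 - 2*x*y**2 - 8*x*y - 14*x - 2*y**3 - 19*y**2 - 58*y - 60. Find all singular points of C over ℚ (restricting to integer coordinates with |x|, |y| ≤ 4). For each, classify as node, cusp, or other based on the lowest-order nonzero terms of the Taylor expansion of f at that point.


Singular points: {(-1, -3)}; classification: node.

Compute partial derivatives:
  f_x = -6*x**2 + 4*x*y - 2*x - 2*y**2 - 8*y - 14.
  f_y = 2*x**2 - 4*x*y - 8*x - 6*y**2 - 38*y - 58.
Scan x_0 ∈ {−4, ..., 4}. For each x_0, f_y(x_0, y) is a polynomial in y; find its integer roots y ∈ {−4, ..., 4}, then test f_x and f at those candidates.
  x = -4: f_y(-4, y) = -6*y**2 - 22*y + 6; no integer root y with |y| ≤ 4.
  x = -3: f_y(-3, y) = -6*y**2 - 26*y - 16; no integer root y with |y| ≤ 4.
  x = -2: f_y(-2, y) = -6*y**2 - 30*y - 34; no integer root y with |y| ≤ 4.
  x = -1: f_y(-1, y) = -6*y**2 - 34*y - 48; vanishes at y ∈ {-3}. (-1, -3): f_x = 0, f = 0 — SINGULAR.
  x = 0: f_y(0, y) = -6*y**2 - 38*y - 58; no integer root y with |y| ≤ 4.
  x = 1: f_y(1, y) = -6*y**2 - 42*y - 64; no integer root y with |y| ≤ 4.
  x = 2: f_y(2, y) = -6*y**2 - 46*y - 66; no integer root y with |y| ≤ 4.
  x = 3: f_y(3, y) = -6*y**2 - 50*y - 64; no integer root y with |y| ≤ 4.
  x = 4: f_y(4, y) = -6*y**2 - 54*y - 58; no integer root y with |y| ≤ 4.
Only singular point on the grid: (-1, -3).
Classify: substitute x = -1 + u, y = -3 + v and expand: f = -2*u**3 + 2*u**2*v - u**2 - 2*u*v**2 - 2*v**3 + v**2.
No constant or linear terms (consistent with a singular point). Quadratic part: -u**2 + v**2. Cubic part: -2*u**3 + 2*u**2*v - 2*u*v**2 - 2*v**3.
The quadratic part v**2 - u**2 = (v − u)(v + u) splits into two distinct linear factors, so there are two distinct tangent lines y − -3 = ±(x − -1) — this is a node (ordinary double point).
Classification: node.


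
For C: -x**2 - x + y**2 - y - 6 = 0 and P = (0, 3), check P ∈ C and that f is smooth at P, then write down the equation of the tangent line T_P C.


Tangent line at P: -x + 5*y - 15 = 0.

Step 1: f(0, 3) = 0, so P lies on C.
Step 2: partial derivatives
  f_x(x, y) = -2*x - 1, f_y(x, y) = 2*y - 1.
  f_x(P) = -1, f_y(P) = 5 (gradient nonzero, so P is smooth).
Step 3: tangent line at P: -1·(x − 0) + 5·(y − 3) = 0.
Expanding: -x + 5*y - 15 = 0.


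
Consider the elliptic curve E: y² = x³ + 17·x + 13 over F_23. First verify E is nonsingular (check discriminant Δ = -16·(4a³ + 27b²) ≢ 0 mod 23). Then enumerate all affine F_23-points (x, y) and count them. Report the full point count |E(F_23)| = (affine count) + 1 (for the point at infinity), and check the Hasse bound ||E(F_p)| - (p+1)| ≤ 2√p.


Affine points = {(0, 6), (0, 17), (1, 10), (1, 13), (2, 3), (2, 20), (5, 4), (5, 19), (6, 3), (6, 20), (11, 6), (11, 17), (12, 6), (12, 17), (13, 4), (13, 19), (15, 3), (15, 20), (20, 2), (20, 21), (22, 8), (22, 15)}; affine count = 22; |E(F_23)| = 23.

Discriminant check: Δ ∝ 4a³ + 27b² = 4·17³ + 27·13² = 4·4913 + 27·169 ≡ 19 (mod 23). Nonzero ⇒ E is nonsingular.
For each x ∈ F_23, compute rhs = x³ + 17·x + 13 mod 23, then count y ∈ F_23 with y² ≡ rhs.
  x = 0: rhs = 13, matching y values: 6, 17 (2 points).
  x = 1: rhs = 8, matching y values: 10, 13 (2 points).
  x = 2: rhs = 9, matching y values: 3, 20 (2 points).
  x = 3: rhs = 22, matching y values: none (0 points).
  x = 4: rhs = 7, matching y values: none (0 points).
  x = 5: rhs = 16, matching y values: 4, 19 (2 points).
  x = 6: rhs = 9, matching y values: 3, 20 (2 points).
  x = 7: rhs = 15, matching y values: none (0 points).
  x = 8: rhs = 17, matching y values: none (0 points).
  x = 9: rhs = 21, matching y values: none (0 points).
  x = 10: rhs = 10, matching y values: none (0 points).
  x = 11: rhs = 13, matching y values: 6, 17 (2 points).
  x = 12: rhs = 13, matching y values: 6, 17 (2 points).
  x = 13: rhs = 16, matching y values: 4, 19 (2 points).
  x = 14: rhs = 5, matching y values: none (0 points).
  x = 15: rhs = 9, matching y values: 3, 20 (2 points).
  x = 16: rhs = 11, matching y values: none (0 points).
  x = 17: rhs = 17, matching y values: none (0 points).
  x = 18: rhs = 10, matching y values: none (0 points).
  x = 19: rhs = 19, matching y values: none (0 points).
  x = 20: rhs = 4, matching y values: 2, 21 (2 points).
  x = 21: rhs = 17, matching y values: none (0 points).
  x = 22: rhs = 18, matching y values: 8, 15 (2 points).
Total affine count: 22.
Full point count |E(F_23)| = 22 + 1 = 23.
Hasse bound: |23 − (23+1)| = |-1| = 1 ≤ 2√23 ≈ 9.5917 ✓.


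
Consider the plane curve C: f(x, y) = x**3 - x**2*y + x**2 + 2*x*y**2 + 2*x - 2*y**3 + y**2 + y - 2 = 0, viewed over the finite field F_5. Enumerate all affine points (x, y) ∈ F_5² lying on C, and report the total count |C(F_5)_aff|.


Affine F_5-points: {(0, 4), (1, 3), (3, 0), (3, 3)}; count = 4.

For each of the 25 pairs (x, y) ∈ F_5², evaluate f(x, y) mod 5. Record the zeros.
  x = 0: [0↦3, 1↦3, 2↦3, 3↦1, 4↦0]  zeros at y ∈ {4}
  x = 1: [0↦2, 1↦3, 2↦3, 3↦0, 4↦2]  zeros at y ∈ {3}
  x = 2: [0↦4, 1↦4, 2↦2, 3↦1, 4↦4]  zeros at y ∈ ∅
  x = 3: [0↦0, 1↦2, 2↦1, 3↦0, 4↦2]  zeros at y ∈ {0, 3}
  x = 4: [0↦1, 1↦3, 2↦1, 3↦3, 4↦2]  zeros at y ∈ ∅
Collecting zeros: affine points = {(0, 4), (1, 3), (3, 0), (3, 3)}.
Total count |C(F_5)_aff| = 4.


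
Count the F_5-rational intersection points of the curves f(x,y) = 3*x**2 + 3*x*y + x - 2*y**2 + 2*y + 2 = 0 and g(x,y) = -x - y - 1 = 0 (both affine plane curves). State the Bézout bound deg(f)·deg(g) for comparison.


Common zeros: ∅; count = 0; Bézout bound = 2.

deg(f) = 2, deg(g) = 1, so Bézout bound = 2.
Scan x ∈ F_5. For each x, list the y ∈ F_5 with f(x, y) ≡ 0 and those with g(x, y) ≡ 0 (mod 5); the common zeros in that column are the intersection.
  x = 0: f ≡ 0 at y ∈ {3}; g ≡ 0 at y ∈ {4}; common: ∅.
  x = 1: f ≡ 0 at y ∈ ∅; g ≡ 0 at y ∈ {3}; common: ∅.
  x = 2: f ≡ 0 at y ∈ ∅; g ≡ 0 at y ∈ {2}; common: ∅.
  x = 3: f ≡ 0 at y ∈ ∅; g ≡ 0 at y ∈ {1}; common: ∅.
  x = 4: f ≡ 0 at y ∈ ∅; g ≡ 0 at y ∈ {0}; common: ∅.
Collecting: common zeros = ∅, so the count is 0.
Comparison with the Bézout bound: 0 ≤ 2 = deg(f)·deg(g), as expected for curves with no common component (the affine F_5-count falls short of the bound because intersections may lie at infinity, over extension fields, or carry multiplicity).


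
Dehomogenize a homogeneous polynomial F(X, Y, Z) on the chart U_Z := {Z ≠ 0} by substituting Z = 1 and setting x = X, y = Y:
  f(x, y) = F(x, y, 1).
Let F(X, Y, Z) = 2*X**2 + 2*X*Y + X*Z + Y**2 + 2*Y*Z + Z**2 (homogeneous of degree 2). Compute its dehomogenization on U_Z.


f(x, y) = 2*x**2 + 2*x*y + x + y**2 + 2*y + 1

On U_Z we set Z = 1. Each monomial c·X^i·Y^j·Z^k in F becomes c·x^i·y^j·1^k = c·x^i·y^j.
Substituting Z = 1: F(X, Y, 1) = 2*x**2 + 2*x*y + x + y**2 + 2*y + 1.
Note: deg(f) ≤ deg(F) = 2; strict inequality happens when F is divisible by Z (lost terms).


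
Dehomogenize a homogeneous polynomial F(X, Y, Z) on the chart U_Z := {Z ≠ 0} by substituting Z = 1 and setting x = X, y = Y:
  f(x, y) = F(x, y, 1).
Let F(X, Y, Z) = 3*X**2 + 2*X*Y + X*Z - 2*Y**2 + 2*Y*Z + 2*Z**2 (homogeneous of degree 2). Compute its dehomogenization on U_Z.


f(x, y) = 3*x**2 + 2*x*y + x - 2*y**2 + 2*y + 2

On U_Z we set Z = 1. Each monomial c·X^i·Y^j·Z^k in F becomes c·x^i·y^j·1^k = c·x^i·y^j.
Substituting Z = 1: F(X, Y, 1) = 3*x**2 + 2*x*y + x - 2*y**2 + 2*y + 2.
Note: deg(f) ≤ deg(F) = 2; strict inequality happens when F is divisible by Z (lost terms).


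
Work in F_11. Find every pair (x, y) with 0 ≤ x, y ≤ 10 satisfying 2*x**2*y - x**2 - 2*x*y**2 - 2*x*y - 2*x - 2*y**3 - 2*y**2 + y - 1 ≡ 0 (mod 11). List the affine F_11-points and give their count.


Affine F_11-points: {(1, 8), (2, 6), (3, 4), (4, 9), (5, 7), (8, 7), (8, 8), (8, 9), (10, 0)}; count = 9.

For each of the 121 pairs (x, y) ∈ F_11², evaluate f(x, y) mod 11. Record the zeros.
  x = 0: [0↦10, 1↦7, 2↦10, 3↦7, 4↦8, 5↦1, 6↦7, 7↦3, 8↦10, 9↦5, 10↦9]  zeros at y ∈ ∅
  x = 1: [0↦7, 1↦2, 2↦10, 3↦8, 4↦6, 5↦3, 6↦9, 7↦1, 8↦0, 9↦5, 10↦4]  zeros at y ∈ {8}
  x = 2: [0↦2, 1↦10, 2↦5, 3↦8, 4↦7, 5↦1, 6↦0, 7↦3, 8↦9, 9↦6, 10↦4]  zeros at y ∈ {6}
  x = 3: [0↦6, 1↦9, 2↦6, 3↦7, 4↦0, 5↦6, 6↦2, 7↦9, 8↦4, 9↦8, 10↦9]  zeros at y ∈ {4}
  x = 4: [0↦8, 1↦10, 2↦2, 3↦5, 4↦7, 5↦7, 6↦4, 7↦8, 8↦7, 9↦0, 10↦8]  zeros at y ∈ {9}
  x = 5: [0↦8, 1↦2, 2↦4, 3↦2, 4↦6, 5↦4, 6↦6, 7↦0, 8↦7, 9↦4, 10↦1]  zeros at y ∈ {7}
  x = 6: [0↦6, 1↦7, 2↦1, 3↦9, 4↦8, 5↦8, 6↦8, 7↦7, 8↦4, 9↦9, 10↦10]  zeros at y ∈ ∅
  x = 7: [0↦2, 1↦3, 2↦4, 3↦4, 4↦2, 5↦8, 6↦10, 7↦7, 8↦9, 9↦4, 10↦2]  zeros at y ∈ ∅
  x = 8: [0↦7, 1↦1, 2↦2, 3↦9, 4↦10, 5↦4, 6↦1, 7↦0, 8↦0, 9↦0, 10↦10]  zeros at y ∈ {7, 8, 9}
  x = 9: [0↦10, 1↦1, 2↦6, 3↦2, 4↦10, 5↦7, 6↦3, 7↦8, 8↦10, 9↦8, 10↦1]  zeros at y ∈ ∅
  x = 10: [0↦0, 1↦3, 2↦5, 3↦5, 4↦2, 5↦6, 6↦5, 7↦9, 8↦6, 9↦6, 10↦8]  zeros at y ∈ {0}
Collecting zeros: affine points = {(1, 8), (2, 6), (3, 4), (4, 9), (5, 7), (8, 7), (8, 8), (8, 9), (10, 0)}.
Total count |C(F_11)_aff| = 9.


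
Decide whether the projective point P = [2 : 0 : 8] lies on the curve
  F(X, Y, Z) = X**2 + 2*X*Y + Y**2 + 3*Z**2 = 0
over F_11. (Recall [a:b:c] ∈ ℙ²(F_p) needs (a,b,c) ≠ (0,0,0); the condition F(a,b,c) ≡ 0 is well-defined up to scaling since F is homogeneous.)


F(2,0,8) ≡ 9 (mod 11); P is NOT on the curve.

Evaluate F(2, 0, 8) term-by-term (mod 11).
  X**2 ↦ 1·4·1·1 = 4
  2*X*Y ↦ 2·2·0·1 = 0
  Y**2 ↦ 1·1·0·1 = 0
  3*Z**2 ↦ 3·1·1·64 = 192
Sum: F(2, 0, 8) = (4) + (0) + (0) + (192) = 196.
Reducing mod 11: 196 ≡ 9 (mod 11).
Since F(a, b, c) ≡ 9 ≠ 0 (mod 11), P does NOT lie on the curve.


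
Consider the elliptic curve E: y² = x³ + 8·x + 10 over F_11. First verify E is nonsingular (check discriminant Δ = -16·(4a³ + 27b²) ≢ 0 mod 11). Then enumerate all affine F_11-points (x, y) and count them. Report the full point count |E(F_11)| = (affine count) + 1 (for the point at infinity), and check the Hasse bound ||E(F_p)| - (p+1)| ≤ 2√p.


Affine points = {(2, 1), (2, 10), (8, 5), (8, 6), (10, 1), (10, 10)}; affine count = 6; |E(F_11)| = 7.

Discriminant check: Δ ∝ 4a³ + 27b² = 4·8³ + 27·10² = 4·512 + 27·100 ≡ 7 (mod 11). Nonzero ⇒ E is nonsingular.
For each x ∈ F_11, compute rhs = x³ + 8·x + 10 mod 11, then count y ∈ F_11 with y² ≡ rhs.
  x = 0: rhs = 10, matching y values: none (0 points).
  x = 1: rhs = 8, matching y values: none (0 points).
  x = 2: rhs = 1, matching y values: 1, 10 (2 points).
  x = 3: rhs = 6, matching y values: none (0 points).
  x = 4: rhs = 7, matching y values: none (0 points).
  x = 5: rhs = 10, matching y values: none (0 points).
  x = 6: rhs = 10, matching y values: none (0 points).
  x = 7: rhs = 2, matching y values: none (0 points).
  x = 8: rhs = 3, matching y values: 5, 6 (2 points).
  x = 9: rhs = 8, matching y values: none (0 points).
  x = 10: rhs = 1, matching y values: 1, 10 (2 points).
Total affine count: 6.
Full point count |E(F_11)| = 6 + 1 = 7.
Hasse bound: |7 − (11+1)| = |-5| = 5 ≤ 2√11 ≈ 6.6332 ✓.


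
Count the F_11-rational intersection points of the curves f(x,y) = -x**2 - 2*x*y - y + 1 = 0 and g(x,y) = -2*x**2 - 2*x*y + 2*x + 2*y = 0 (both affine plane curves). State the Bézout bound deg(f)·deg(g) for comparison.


Common zeros: {(1, 0)}; count = 1; Bézout bound = 4.

deg(f) = 2, deg(g) = 2, so Bézout bound = 4.
Scan x ∈ F_11. For each x, list the y ∈ F_11 with f(x, y) ≡ 0 and those with g(x, y) ≡ 0 (mod 11); the common zeros in that column are the intersection.
  x = 0: f ≡ 0 at y ∈ {1}; g ≡ 0 at y ∈ {0}; common: ∅.
  x = 1: f ≡ 0 at y ∈ {0}; g ≡ 0 at y ∈ {0, 1, 2, 3, 4, 5, 6, 7, 8, 9, 10}; common: {0}.
  x = 2: f ≡ 0 at y ∈ {6}; g ≡ 0 at y ∈ {9}; common: ∅.
  x = 3: f ≡ 0 at y ∈ {2}; g ≡ 0 at y ∈ {8}; common: ∅.
  x = 4: f ≡ 0 at y ∈ {2}; g ≡ 0 at y ∈ {7}; common: ∅.
  x = 5: f ≡ 0 at y ∈ ∅; g ≡ 0 at y ∈ {6}; common: ∅.
  x = 6: f ≡ 0 at y ∈ {10}; g ≡ 0 at y ∈ {5}; common: ∅.
  x = 7: f ≡ 0 at y ∈ {10}; g ≡ 0 at y ∈ {4}; common: ∅.
  x = 8: f ≡ 0 at y ∈ {6}; g ≡ 0 at y ∈ {3}; common: ∅.
  x = 9: f ≡ 0 at y ∈ {1}; g ≡ 0 at y ∈ {2}; common: ∅.
  x = 10: f ≡ 0 at y ∈ {0}; g ≡ 0 at y ∈ {1}; common: ∅.
Collecting: common zeros = {(1, 0)}, so the count is 1.
Comparison with the Bézout bound: 1 ≤ 4 = deg(f)·deg(g), as expected for curves with no common component (the affine F_11-count falls short of the bound because intersections may lie at infinity, over extension fields, or carry multiplicity).


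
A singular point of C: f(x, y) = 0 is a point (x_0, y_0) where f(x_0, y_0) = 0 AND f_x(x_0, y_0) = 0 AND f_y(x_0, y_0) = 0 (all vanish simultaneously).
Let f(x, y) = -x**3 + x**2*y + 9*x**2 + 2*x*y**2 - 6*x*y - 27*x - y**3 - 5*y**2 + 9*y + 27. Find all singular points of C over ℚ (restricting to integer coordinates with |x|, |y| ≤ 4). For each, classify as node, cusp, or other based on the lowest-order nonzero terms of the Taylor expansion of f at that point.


Singular points: {(3, 0)}; classification: cusp.

Compute partial derivatives:
  f_x = -3*x**2 + 2*x*y + 18*x + 2*y**2 - 6*y - 27.
  f_y = x**2 + 4*x*y - 6*x - 3*y**2 - 10*y + 9.
Scan x_0 ∈ {−4, ..., 4}. For each x_0, f_y(x_0, y) is a polynomial in y; find its integer roots y ∈ {−4, ..., 4}, then test f_x and f at those candidates.
  x = -4: f_y(-4, y) = -3*y**2 - 26*y + 49; no integer root y with |y| ≤ 4.
  x = -3: f_y(-3, y) = -3*y**2 - 22*y + 36; no integer root y with |y| ≤ 4.
  x = -2: f_y(-2, y) = -3*y**2 - 18*y + 25; no integer root y with |y| ≤ 4.
  x = -1: f_y(-1, y) = -3*y**2 - 14*y + 16; no integer root y with |y| ≤ 4.
  x = 0: f_y(0, y) = -3*y**2 - 10*y + 9; no integer root y with |y| ≤ 4.
  x = 1: f_y(1, y) = -3*y**2 - 6*y + 4; no integer root y with |y| ≤ 4.
  x = 2: f_y(2, y) = -3*y**2 - 2*y + 1; vanishes at y ∈ {-1}. (2, -1): f_x = 1 ≠ 0.
  x = 3: f_y(3, y) = -3*y**2 + 2*y; vanishes at y ∈ {0}. (3, 0): f_x = 0, f = 0 — SINGULAR.
  x = 4: f_y(4, y) = -3*y**2 + 6*y + 1; no integer root y with |y| ≤ 4.
Only singular point on the grid: (3, 0).
Classify: substitute x = 3 + u, y = 0 + v and expand: f = -u**3 + u**2*v + 2*u*v**2 - v**3 + v**2.
No constant or linear terms (consistent with a singular point). Quadratic part: v**2. Cubic part: -u**3 + u**2*v + 2*u*v**2 - v**3.
The quadratic part v**2 is a perfect square, so there is a single (double) tangent line v = 0, i.e. y = 0. Restricting the cubic part to that line (v = 0) leaves -u**3 ≠ 0, so f is not divisible by v and the branch is v² ≈ u**3 to lowest order — this is a cusp.
Classification: cusp.
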